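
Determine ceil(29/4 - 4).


29/4 = 7.25
7.25 - 4 = 3.25
ceil(3.25) = 4

4


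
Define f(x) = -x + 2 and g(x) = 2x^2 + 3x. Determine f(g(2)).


g(2) = 14
f(14) = -12

-12


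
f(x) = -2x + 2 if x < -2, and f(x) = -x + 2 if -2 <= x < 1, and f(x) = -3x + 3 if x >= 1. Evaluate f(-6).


-6 satisfies x < -2
f(-6) = 14

14


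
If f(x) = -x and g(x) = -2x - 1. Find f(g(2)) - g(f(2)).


f(g(2)) = 5
g(f(2)) = 3
Difference = 2

2


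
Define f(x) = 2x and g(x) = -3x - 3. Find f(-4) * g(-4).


f(-4) = -8
g(-4) = 9
Product = -72

-72


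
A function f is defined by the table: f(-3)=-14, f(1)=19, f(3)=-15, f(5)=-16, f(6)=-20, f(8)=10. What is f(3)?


Reading from the table at x = 3

-15


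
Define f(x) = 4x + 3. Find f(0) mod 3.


f(0) = 3
3 mod 3 = 0

0


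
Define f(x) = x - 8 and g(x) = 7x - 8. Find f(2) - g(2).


f(2) = -6
g(2) = 6
Difference = -12

-12


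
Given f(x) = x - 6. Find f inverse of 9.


Solve x - 6 = 9
x = (9 + 6) / 1 = 15

15


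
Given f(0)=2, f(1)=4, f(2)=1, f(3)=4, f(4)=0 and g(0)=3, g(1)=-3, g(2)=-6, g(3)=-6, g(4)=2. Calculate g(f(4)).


3


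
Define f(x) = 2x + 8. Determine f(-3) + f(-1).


f(-3) = 2
f(-1) = 6
Sum = 8

8


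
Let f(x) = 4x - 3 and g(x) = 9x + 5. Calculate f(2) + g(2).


f(2) = 5
g(2) = 23
Sum = 28

28


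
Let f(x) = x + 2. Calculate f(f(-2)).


f(-2) = 0
f(0) = 2

2


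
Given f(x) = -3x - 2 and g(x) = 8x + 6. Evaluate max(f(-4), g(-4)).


f(-4) = 10
g(-4) = -26
max = 10

10


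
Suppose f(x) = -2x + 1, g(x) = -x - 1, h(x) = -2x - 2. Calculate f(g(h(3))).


h(3) = -8
g(-8) = 7
f(7) = -13

-13


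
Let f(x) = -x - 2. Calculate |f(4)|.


f(4) = -6
|-6| = 6

6


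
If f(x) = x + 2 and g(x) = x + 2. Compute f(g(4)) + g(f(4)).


f(g(4)) = 8
g(f(4)) = 8
Sum = 16

16


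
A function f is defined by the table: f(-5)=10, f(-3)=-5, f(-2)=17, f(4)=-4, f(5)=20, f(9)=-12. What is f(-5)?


Reading from the table at x = -5

10


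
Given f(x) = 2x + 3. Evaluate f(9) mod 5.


f(9) = 21
21 mod 5 = 1

1


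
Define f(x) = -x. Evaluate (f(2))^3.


f(2) = -2
(-2)^3 = -8

-8


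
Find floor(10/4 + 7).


9


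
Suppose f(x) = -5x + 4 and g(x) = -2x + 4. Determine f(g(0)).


g(0) = 4
f(4) = -16

-16


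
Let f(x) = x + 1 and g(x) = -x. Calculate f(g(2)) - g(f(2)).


f(g(2)) = -1
g(f(2)) = -3
Difference = 2

2


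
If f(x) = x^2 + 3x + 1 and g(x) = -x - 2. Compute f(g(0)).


g(0) = -2
f(-2) = 1*(-2)^2 + 3*(-2) + 1 = -1

-1


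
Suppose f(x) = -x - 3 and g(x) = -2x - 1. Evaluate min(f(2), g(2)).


f(2) = -5
g(2) = -5
min = -5

-5


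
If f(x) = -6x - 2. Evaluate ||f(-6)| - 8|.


26


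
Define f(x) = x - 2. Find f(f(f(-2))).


f(-2) = -4
f(-4) = -6
f(-6) = -8

-8


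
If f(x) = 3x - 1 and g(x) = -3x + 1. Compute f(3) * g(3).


f(3) = 8
g(3) = -8
Product = -64

-64


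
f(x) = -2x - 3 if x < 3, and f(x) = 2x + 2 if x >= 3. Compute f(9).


20


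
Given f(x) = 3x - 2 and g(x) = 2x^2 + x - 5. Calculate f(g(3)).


g(3) = 16
f(16) = 46

46


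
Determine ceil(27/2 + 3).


17


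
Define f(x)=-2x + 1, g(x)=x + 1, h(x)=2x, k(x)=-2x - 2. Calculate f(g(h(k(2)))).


k(2) = -6
h(-6) = -12
g(-12) = -11
f(-11) = 23

23


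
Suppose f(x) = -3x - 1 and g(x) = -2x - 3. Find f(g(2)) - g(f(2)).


f(g(2)) = 20
g(f(2)) = 11
Difference = 9

9


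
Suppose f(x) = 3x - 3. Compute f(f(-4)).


f(-4) = -15
f(-15) = -48

-48


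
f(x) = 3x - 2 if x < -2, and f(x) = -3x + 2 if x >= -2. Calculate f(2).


2 satisfies x >= -2
f(2) = -4

-4


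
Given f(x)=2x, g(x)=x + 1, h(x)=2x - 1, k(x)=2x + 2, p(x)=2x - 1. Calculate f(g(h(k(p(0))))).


p(0) = -1
k(-1) = 0
h(0) = -1
g(-1) = 0
f(0) = 0

0


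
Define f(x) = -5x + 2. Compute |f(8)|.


f(8) = -38
|-38| = 38

38


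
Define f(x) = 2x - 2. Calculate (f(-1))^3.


f(-1) = -4
(-4)^3 = -64

-64


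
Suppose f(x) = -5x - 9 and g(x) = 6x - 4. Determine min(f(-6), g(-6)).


f(-6) = 21
g(-6) = -40
min = -40

-40


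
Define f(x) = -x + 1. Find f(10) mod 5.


f(10) = -9
-9 mod 5 = 1

1


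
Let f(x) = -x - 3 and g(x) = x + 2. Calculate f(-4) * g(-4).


f(-4) = 1
g(-4) = -2
Product = -2

-2


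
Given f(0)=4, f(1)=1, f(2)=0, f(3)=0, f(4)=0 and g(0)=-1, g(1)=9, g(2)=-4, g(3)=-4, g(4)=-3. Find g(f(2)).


f(2) = 0
g(0) = -1

-1


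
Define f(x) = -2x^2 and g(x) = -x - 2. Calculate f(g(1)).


g(1) = -3
f(-3) = (-2)*(-3)^2 = -18

-18


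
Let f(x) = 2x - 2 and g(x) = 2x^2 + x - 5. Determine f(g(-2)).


g(-2) = 1
f(1) = 0

0


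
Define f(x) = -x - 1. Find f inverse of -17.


Solve -x - 1 = -17
x = (-17 + 1) / (-1) = 16

16


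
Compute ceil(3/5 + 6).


3/5 = 0.6
0.6 + 6 = 6.6
ceil(6.6) = 7

7


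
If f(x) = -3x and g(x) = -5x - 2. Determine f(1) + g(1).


-10


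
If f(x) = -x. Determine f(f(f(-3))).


f(-3) = 3
f(3) = -3
f(-3) = 3

3


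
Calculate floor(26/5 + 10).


26/5 = 5.2
5.2 + 10 = 15.2
floor(15.2) = 15

15


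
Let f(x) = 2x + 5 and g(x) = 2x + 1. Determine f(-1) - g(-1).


f(-1) = 3
g(-1) = -1
Difference = 4

4


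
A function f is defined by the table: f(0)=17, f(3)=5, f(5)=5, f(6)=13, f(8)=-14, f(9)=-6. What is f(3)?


5


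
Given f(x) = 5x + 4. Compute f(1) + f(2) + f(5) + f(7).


f(1) = 9
f(2) = 14
f(5) = 29
f(7) = 39
Sum = 91

91


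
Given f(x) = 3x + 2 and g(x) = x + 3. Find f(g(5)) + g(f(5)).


f(g(5)) = 26
g(f(5)) = 20
Sum = 46

46


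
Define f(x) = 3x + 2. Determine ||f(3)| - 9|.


f(3) = 11
|11| = 11
|11 - 9| = 2

2


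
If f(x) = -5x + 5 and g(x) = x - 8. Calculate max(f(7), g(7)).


f(7) = -30
g(7) = -1
max = -1

-1


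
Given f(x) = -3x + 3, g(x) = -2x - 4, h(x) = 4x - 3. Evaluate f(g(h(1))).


h(1) = 1
g(1) = -6
f(-6) = 21

21


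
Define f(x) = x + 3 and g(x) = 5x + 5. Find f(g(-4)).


g(-4) = -15
f(-15) = -12

-12


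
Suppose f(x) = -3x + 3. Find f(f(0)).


f(0) = 3
f(3) = -6

-6


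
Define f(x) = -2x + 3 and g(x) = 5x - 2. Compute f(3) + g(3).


f(3) = -3
g(3) = 13
Sum = 10

10


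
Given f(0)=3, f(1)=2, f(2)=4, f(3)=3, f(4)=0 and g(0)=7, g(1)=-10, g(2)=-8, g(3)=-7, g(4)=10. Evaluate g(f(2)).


f(2) = 4
g(4) = 10

10


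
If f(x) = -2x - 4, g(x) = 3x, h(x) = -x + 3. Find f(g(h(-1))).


h(-1) = 4
g(4) = 12
f(12) = -28

-28


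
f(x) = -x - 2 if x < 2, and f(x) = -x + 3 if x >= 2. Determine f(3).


3 satisfies x >= 2
f(3) = 0

0


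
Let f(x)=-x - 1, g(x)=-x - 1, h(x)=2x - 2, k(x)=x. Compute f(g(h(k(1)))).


k(1) = 1
h(1) = 0
g(0) = -1
f(-1) = 0

0


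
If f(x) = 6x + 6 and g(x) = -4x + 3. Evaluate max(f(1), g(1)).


f(1) = 12
g(1) = -1
max = 12

12


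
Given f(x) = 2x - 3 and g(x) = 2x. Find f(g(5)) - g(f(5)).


f(g(5)) = 17
g(f(5)) = 14
Difference = 3

3


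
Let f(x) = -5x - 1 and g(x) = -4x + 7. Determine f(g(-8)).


g(-8) = 39
f(39) = -196

-196


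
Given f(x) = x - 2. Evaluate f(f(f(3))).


f(3) = 1
f(1) = -1
f(-1) = -3

-3


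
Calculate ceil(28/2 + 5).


28/2 = 14
14 + 5 = 19
ceil(19) = 19

19


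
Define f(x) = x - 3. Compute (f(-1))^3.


f(-1) = -4
(-4)^3 = -64

-64


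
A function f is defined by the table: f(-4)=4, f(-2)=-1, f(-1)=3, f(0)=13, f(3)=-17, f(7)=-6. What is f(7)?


Reading from the table at x = 7

-6


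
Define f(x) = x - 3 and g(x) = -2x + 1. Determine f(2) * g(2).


f(2) = -1
g(2) = -3
Product = 3

3


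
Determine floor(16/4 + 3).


16/4 = 4
4 + 3 = 7
floor(7) = 7

7


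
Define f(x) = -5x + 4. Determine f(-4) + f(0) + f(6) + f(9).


f(-4) = 24
f(0) = 4
f(6) = -26
f(9) = -41
Sum = -39

-39


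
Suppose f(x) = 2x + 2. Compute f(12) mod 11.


4


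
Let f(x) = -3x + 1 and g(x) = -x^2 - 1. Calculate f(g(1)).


g(1) = -2
f(-2) = 7

7


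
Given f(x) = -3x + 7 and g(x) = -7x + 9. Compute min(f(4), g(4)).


f(4) = -5
g(4) = -19
min = -19

-19


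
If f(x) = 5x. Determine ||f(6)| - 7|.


f(6) = 30
|30| = 30
|30 - 7| = 23

23


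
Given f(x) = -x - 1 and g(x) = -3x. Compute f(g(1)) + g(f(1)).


f(g(1)) = 2
g(f(1)) = 6
Sum = 8

8


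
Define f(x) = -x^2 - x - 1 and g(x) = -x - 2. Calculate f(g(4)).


g(4) = -6
f(-6) = (-1)*(-6)^2 - 1*(-6) - 1 = -31

-31


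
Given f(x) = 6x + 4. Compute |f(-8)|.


f(-8) = -44
|-44| = 44

44


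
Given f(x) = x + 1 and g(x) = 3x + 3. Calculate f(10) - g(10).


f(10) = 11
g(10) = 33
Difference = -22

-22


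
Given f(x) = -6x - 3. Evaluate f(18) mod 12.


f(18) = -111
-111 mod 12 = 9

9


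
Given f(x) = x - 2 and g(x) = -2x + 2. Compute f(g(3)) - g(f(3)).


f(g(3)) = -6
g(f(3)) = 0
Difference = -6

-6


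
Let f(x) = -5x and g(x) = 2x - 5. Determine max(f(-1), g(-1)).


f(-1) = 5
g(-1) = -7
max = 5

5


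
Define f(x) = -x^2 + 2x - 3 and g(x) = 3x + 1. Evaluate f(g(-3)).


g(-3) = -8
f(-8) = (-1)*(-8)^2 + 2*(-8) - 3 = -83

-83


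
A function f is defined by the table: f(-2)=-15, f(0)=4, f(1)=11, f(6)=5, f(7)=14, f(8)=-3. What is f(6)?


Reading from the table at x = 6

5


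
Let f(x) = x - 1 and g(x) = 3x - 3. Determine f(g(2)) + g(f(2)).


f(g(2)) = 2
g(f(2)) = 0
Sum = 2

2


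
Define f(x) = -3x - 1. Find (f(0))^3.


f(0) = -1
(-1)^3 = -1

-1


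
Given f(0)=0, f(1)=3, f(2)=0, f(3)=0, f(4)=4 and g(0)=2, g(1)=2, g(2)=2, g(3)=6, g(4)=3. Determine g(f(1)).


f(1) = 3
g(3) = 6

6


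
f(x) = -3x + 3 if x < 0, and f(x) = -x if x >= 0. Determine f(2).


-2


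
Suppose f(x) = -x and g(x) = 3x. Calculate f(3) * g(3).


f(3) = -3
g(3) = 9
Product = -27

-27


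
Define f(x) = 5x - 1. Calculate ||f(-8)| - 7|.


34


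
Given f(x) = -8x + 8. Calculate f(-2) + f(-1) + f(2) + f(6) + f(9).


f(-2) = 24
f(-1) = 16
f(2) = -8
f(6) = -40
f(9) = -64
Sum = -72

-72


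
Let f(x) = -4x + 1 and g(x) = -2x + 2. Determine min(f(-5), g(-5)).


f(-5) = 21
g(-5) = 12
min = 12

12


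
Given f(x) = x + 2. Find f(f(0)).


f(0) = 2
f(2) = 4

4


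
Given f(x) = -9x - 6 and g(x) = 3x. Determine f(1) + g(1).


f(1) = -15
g(1) = 3
Sum = -12

-12


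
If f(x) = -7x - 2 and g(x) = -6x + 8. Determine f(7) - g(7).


f(7) = -51
g(7) = -34
Difference = -17

-17


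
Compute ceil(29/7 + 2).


7


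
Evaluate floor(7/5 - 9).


7/5 = 1.4
1.4 - 9 = -7.6
floor(-7.6) = -8

-8


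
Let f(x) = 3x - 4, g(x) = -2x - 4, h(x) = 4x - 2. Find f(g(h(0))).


h(0) = -2
g(-2) = 0
f(0) = -4

-4


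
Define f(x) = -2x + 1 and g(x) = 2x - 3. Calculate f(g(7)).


g(7) = 11
f(11) = -21

-21


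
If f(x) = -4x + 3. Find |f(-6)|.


f(-6) = 27
|27| = 27

27


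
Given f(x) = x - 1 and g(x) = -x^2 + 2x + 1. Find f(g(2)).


g(2) = 1
f(1) = 0

0


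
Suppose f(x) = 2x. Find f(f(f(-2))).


f(-2) = -4
f(-4) = -8
f(-8) = -16

-16


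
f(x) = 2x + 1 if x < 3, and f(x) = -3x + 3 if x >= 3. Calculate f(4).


4 satisfies x >= 3
f(4) = -9

-9


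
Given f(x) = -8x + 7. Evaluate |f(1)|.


1


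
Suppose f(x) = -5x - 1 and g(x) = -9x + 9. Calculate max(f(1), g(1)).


f(1) = -6
g(1) = 0
max = 0

0


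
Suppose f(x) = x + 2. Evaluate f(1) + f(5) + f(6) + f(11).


f(1) = 3
f(5) = 7
f(6) = 8
f(11) = 13
Sum = 31

31


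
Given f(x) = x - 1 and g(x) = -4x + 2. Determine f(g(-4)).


g(-4) = 18
f(18) = 17

17


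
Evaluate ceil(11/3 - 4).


11/3 = 3.6667
3.6667 - 4 = -0.3333
ceil(-0.3333) = 0

0


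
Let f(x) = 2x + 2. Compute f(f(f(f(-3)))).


f(-3) = -4
f(-4) = -6
f(-6) = -10
f(-10) = -18

-18


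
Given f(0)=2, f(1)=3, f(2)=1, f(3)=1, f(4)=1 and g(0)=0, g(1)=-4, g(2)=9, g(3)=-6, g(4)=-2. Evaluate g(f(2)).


f(2) = 1
g(1) = -4

-4


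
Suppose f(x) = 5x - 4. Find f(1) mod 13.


f(1) = 1
1 mod 13 = 1

1


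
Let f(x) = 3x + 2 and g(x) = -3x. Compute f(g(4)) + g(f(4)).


-76


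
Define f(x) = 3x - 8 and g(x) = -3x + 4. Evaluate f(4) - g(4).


f(4) = 4
g(4) = -8
Difference = 12

12


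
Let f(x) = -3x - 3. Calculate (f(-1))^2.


f(-1) = 0
(0)^2 = 0

0


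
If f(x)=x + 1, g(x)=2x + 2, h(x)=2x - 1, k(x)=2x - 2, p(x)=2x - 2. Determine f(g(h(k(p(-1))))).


p(-1) = -4
k(-4) = -10
h(-10) = -21
g(-21) = -40
f(-40) = -39

-39


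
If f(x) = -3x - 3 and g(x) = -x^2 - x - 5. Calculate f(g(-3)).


30


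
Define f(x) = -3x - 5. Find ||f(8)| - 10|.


f(8) = -29
|-29| = 29
|29 - 10| = 19

19


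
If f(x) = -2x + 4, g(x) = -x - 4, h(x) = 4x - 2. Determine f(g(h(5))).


h(5) = 18
g(18) = -22
f(-22) = 48

48


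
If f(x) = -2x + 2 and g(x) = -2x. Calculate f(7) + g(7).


f(7) = -12
g(7) = -14
Sum = -26

-26


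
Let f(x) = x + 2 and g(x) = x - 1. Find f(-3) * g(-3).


f(-3) = -1
g(-3) = -4
Product = 4

4


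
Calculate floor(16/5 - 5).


16/5 = 3.2
3.2 - 5 = -1.8
floor(-1.8) = -2

-2


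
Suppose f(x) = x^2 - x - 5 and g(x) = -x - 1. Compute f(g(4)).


g(4) = -5
f(-5) = 1*(-5)^2 - 1*(-5) - 5 = 25

25


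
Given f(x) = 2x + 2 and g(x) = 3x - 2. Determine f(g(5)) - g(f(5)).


f(g(5)) = 28
g(f(5)) = 34
Difference = -6

-6


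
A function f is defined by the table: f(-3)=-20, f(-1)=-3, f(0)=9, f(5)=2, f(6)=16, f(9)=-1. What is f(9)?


Reading from the table at x = 9

-1


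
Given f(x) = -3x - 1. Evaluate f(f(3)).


29


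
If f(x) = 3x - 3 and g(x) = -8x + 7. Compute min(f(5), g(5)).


-33


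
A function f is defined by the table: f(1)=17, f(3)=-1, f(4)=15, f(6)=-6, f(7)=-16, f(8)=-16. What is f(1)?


Reading from the table at x = 1

17


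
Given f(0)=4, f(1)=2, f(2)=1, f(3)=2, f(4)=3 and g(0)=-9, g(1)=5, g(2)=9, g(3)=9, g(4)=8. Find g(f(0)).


8


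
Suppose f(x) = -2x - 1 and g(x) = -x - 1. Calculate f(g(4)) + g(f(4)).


f(g(4)) = 9
g(f(4)) = 8
Sum = 17

17


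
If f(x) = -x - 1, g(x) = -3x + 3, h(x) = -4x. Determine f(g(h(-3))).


h(-3) = 12
g(12) = -33
f(-33) = 32

32


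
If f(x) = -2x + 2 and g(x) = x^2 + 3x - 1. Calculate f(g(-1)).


g(-1) = -3
f(-3) = 8

8


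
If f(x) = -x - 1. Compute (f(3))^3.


f(3) = -4
(-4)^3 = -64

-64


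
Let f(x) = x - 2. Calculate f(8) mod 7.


f(8) = 6
6 mod 7 = 6

6


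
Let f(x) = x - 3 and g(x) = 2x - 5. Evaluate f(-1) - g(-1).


f(-1) = -4
g(-1) = -7
Difference = 3

3


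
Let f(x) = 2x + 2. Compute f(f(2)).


14


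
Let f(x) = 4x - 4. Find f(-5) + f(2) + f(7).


f(-5) = -24
f(2) = 4
f(7) = 24
Sum = 4

4


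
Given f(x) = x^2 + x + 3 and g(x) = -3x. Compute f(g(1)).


g(1) = -3
f(-3) = 1*(-3)^2 + 1*(-3) + 3 = 9

9


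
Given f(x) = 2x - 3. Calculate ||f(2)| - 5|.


f(2) = 1
|1| = 1
|1 - 5| = 4

4


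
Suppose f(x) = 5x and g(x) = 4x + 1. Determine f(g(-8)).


g(-8) = -31
f(-31) = -155

-155


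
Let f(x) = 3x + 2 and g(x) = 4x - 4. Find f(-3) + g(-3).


f(-3) = -7
g(-3) = -16
Sum = -23

-23


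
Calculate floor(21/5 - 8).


-4


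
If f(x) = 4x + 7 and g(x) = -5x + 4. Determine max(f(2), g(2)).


f(2) = 15
g(2) = -6
max = 15

15


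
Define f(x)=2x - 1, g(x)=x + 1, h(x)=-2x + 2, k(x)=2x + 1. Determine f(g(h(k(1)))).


k(1) = 3
h(3) = -4
g(-4) = -3
f(-3) = -7

-7


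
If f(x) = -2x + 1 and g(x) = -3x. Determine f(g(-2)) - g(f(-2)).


f(g(-2)) = -11
g(f(-2)) = -15
Difference = 4

4


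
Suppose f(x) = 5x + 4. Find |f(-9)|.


41


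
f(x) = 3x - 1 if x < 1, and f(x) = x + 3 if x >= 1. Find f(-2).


-2 satisfies x < 1
f(-2) = -7

-7


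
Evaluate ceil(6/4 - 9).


6/4 = 1.5
1.5 - 9 = -7.5
ceil(-7.5) = -7

-7


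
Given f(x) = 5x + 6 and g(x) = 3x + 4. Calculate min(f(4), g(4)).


f(4) = 26
g(4) = 16
min = 16

16


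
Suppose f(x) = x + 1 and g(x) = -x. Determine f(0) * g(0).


f(0) = 1
g(0) = 0
Product = 0

0


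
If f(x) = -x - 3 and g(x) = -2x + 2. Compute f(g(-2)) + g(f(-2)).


f(g(-2)) = -9
g(f(-2)) = 4
Sum = -5

-5


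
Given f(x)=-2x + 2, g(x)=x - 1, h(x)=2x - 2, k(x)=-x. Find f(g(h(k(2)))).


k(2) = -2
h(-2) = -6
g(-6) = -7
f(-7) = 16

16


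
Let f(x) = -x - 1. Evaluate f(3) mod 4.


f(3) = -4
-4 mod 4 = 0

0


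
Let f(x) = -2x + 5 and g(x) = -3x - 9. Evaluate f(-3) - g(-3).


f(-3) = 11
g(-3) = 0
Difference = 11

11


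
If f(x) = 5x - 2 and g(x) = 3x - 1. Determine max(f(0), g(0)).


f(0) = -2
g(0) = -1
max = -1

-1


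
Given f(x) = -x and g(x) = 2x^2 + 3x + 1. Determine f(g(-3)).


g(-3) = 10
f(10) = -10

-10


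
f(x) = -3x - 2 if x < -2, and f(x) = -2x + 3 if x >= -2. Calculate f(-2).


-2 satisfies x >= -2
f(-2) = 7

7


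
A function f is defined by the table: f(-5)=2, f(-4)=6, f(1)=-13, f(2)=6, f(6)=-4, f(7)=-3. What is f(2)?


Reading from the table at x = 2

6


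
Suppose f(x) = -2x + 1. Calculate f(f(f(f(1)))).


f(1) = -1
f(-1) = 3
f(3) = -5
f(-5) = 11

11


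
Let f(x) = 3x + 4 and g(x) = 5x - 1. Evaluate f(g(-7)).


g(-7) = -36
f(-36) = -104

-104


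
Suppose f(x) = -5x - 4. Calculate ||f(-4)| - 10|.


6


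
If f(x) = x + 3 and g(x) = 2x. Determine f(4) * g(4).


f(4) = 7
g(4) = 8
Product = 56

56


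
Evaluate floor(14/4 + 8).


14/4 = 3.5
3.5 + 8 = 11.5
floor(11.5) = 11

11


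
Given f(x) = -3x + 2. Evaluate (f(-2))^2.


64


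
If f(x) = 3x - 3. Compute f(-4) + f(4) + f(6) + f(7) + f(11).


f(-4) = -15
f(4) = 9
f(6) = 15
f(7) = 18
f(11) = 30
Sum = 57

57


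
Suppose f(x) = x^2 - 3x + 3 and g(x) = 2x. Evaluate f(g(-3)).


g(-3) = -6
f(-6) = 1*(-6)^2 - 3*(-6) + 3 = 57

57


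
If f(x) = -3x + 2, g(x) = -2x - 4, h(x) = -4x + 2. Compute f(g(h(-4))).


122


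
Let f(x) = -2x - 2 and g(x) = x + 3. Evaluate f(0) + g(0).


f(0) = -2
g(0) = 3
Sum = 1

1


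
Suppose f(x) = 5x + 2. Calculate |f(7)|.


f(7) = 37
|37| = 37

37


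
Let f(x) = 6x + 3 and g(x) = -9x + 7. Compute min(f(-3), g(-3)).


f(-3) = -15
g(-3) = 34
min = -15

-15


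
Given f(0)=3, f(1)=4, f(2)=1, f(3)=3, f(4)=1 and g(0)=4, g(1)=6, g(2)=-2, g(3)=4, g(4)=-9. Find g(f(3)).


f(3) = 3
g(3) = 4

4


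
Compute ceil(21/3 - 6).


21/3 = 7
7 - 6 = 1
ceil(1) = 1

1


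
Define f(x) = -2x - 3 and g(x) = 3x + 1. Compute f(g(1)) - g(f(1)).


3


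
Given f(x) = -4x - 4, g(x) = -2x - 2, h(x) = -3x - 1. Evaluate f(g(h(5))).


-124


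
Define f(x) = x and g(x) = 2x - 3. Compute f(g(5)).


g(5) = 7
f(7) = 7

7


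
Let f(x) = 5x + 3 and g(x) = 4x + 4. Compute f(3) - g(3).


f(3) = 18
g(3) = 16
Difference = 2

2


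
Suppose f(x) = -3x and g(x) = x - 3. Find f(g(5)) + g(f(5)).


f(g(5)) = -6
g(f(5)) = -18
Sum = -24

-24


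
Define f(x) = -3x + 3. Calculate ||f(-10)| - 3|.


f(-10) = 33
|33| = 33
|33 - 3| = 30

30


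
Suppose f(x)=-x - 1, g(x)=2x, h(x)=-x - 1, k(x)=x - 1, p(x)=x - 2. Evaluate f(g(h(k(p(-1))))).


-7


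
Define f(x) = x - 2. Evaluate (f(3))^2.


f(3) = 1
(1)^2 = 1

1


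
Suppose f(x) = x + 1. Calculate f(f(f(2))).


f(2) = 3
f(3) = 4
f(4) = 5

5


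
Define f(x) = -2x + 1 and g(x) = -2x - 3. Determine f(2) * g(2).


21


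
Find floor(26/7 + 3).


26/7 = 3.7143
3.7143 + 3 = 6.7143
floor(6.7143) = 6

6


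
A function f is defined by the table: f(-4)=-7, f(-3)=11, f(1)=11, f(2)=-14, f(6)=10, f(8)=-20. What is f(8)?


Reading from the table at x = 8

-20


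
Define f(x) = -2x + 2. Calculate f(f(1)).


f(1) = 0
f(0) = 2

2


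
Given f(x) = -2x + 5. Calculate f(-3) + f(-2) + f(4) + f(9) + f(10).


f(-3) = 11
f(-2) = 9
f(4) = -3
f(9) = -13
f(10) = -15
Sum = -11

-11


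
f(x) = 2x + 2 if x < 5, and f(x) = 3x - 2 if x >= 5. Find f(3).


3 satisfies x < 5
f(3) = 8

8


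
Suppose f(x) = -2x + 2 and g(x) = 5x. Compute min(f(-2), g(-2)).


f(-2) = 6
g(-2) = -10
min = -10

-10


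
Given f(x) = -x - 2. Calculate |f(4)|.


f(4) = -6
|-6| = 6

6


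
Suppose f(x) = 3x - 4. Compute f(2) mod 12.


2


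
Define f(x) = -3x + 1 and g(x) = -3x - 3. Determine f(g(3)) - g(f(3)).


f(g(3)) = 37
g(f(3)) = 21
Difference = 16

16


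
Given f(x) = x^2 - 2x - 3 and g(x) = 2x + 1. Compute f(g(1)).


0


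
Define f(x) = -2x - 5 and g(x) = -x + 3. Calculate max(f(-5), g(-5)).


f(-5) = 5
g(-5) = 8
max = 8

8


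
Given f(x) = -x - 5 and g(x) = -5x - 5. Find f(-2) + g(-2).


f(-2) = -3
g(-2) = 5
Sum = 2

2


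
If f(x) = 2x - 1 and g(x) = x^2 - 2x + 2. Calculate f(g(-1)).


g(-1) = 5
f(5) = 9

9


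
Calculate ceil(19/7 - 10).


19/7 = 2.7143
2.7143 - 10 = -7.2857
ceil(-7.2857) = -7

-7


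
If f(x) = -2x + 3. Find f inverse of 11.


Solve -2x + 3 = 11
x = (11 - 3) / (-2) = -4

-4


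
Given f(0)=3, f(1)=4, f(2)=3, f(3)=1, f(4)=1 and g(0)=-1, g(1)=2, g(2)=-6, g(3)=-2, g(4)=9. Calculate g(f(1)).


f(1) = 4
g(4) = 9

9


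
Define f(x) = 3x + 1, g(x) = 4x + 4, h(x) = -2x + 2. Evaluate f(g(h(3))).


-35


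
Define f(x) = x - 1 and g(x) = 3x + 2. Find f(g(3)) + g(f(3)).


f(g(3)) = 10
g(f(3)) = 8
Sum = 18

18


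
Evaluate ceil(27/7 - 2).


27/7 = 3.8571
3.8571 - 2 = 1.8571
ceil(1.8571) = 2

2


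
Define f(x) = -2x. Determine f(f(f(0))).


0


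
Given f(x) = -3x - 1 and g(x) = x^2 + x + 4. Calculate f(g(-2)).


-19


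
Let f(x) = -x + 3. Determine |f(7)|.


f(7) = -4
|-4| = 4

4


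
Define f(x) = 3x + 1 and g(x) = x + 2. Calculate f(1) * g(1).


f(1) = 4
g(1) = 3
Product = 12

12


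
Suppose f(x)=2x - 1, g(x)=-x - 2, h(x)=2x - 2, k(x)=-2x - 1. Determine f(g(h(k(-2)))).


k(-2) = 3
h(3) = 4
g(4) = -6
f(-6) = -13

-13


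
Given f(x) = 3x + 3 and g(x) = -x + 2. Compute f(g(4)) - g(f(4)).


f(g(4)) = -3
g(f(4)) = -13
Difference = 10

10


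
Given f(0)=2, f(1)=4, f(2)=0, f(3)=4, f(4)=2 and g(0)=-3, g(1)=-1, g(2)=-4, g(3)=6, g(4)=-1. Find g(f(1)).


f(1) = 4
g(4) = -1

-1


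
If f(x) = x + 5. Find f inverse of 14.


Solve x + 5 = 14
x = (14 - 5) / 1 = 9

9


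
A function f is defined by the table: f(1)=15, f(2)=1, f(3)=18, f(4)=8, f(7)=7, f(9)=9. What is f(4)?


Reading from the table at x = 4

8


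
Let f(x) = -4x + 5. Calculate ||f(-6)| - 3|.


26


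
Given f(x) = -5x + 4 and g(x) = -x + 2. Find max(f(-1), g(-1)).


f(-1) = 9
g(-1) = 3
max = 9

9


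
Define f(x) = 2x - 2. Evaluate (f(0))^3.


f(0) = -2
(-2)^3 = -8

-8


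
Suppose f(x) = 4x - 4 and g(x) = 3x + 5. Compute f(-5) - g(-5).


f(-5) = -24
g(-5) = -10
Difference = -14

-14


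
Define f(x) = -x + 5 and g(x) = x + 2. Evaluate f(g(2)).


g(2) = 4
f(4) = 1

1


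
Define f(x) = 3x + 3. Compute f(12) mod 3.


f(12) = 39
39 mod 3 = 0

0


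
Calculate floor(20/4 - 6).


20/4 = 5
5 - 6 = -1
floor(-1) = -1

-1


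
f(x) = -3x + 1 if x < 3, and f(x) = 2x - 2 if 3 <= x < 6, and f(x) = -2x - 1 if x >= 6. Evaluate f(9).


9 satisfies x >= 6
f(9) = -19

-19


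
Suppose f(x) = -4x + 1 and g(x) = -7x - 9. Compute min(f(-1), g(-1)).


f(-1) = 5
g(-1) = -2
min = -2

-2


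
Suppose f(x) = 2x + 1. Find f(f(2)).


f(2) = 5
f(5) = 11

11


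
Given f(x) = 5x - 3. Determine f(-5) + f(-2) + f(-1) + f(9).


f(-5) = -28
f(-2) = -13
f(-1) = -8
f(9) = 42
Sum = -7

-7


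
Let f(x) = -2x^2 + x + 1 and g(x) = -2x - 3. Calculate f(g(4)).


-252


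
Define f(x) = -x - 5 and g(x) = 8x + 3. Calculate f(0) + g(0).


f(0) = -5
g(0) = 3
Sum = -2

-2


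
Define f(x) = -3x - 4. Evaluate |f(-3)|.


5


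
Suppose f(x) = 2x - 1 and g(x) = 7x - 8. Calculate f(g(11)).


137


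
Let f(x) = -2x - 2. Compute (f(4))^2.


f(4) = -10
(-10)^2 = 100

100


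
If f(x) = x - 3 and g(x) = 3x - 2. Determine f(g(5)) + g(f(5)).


f(g(5)) = 10
g(f(5)) = 4
Sum = 14

14


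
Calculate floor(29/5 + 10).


15


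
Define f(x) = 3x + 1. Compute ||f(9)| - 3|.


f(9) = 28
|28| = 28
|28 - 3| = 25

25


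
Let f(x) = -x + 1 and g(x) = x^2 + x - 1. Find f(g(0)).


g(0) = -1
f(-1) = 2

2


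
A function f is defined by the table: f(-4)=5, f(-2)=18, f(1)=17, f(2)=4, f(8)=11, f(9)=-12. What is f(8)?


Reading from the table at x = 8

11


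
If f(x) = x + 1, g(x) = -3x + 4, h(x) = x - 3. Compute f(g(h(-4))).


h(-4) = -7
g(-7) = 25
f(25) = 26

26


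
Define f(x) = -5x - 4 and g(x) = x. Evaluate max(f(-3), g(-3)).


11


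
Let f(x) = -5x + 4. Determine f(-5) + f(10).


f(-5) = 29
f(10) = -46
Sum = -17

-17


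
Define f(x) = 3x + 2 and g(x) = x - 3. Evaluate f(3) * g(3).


f(3) = 11
g(3) = 0
Product = 0

0


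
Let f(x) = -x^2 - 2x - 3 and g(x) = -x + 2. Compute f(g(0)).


-11


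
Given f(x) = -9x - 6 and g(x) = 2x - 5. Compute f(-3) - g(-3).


f(-3) = 21
g(-3) = -11
Difference = 32

32


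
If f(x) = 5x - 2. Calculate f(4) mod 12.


f(4) = 18
18 mod 12 = 6

6


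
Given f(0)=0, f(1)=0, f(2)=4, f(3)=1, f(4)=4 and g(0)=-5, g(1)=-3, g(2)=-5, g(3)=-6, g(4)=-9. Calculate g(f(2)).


f(2) = 4
g(4) = -9

-9


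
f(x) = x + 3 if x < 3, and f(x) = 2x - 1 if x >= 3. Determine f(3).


3 satisfies x >= 3
f(3) = 5

5


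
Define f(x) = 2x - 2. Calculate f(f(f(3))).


f(3) = 4
f(4) = 6
f(6) = 10

10


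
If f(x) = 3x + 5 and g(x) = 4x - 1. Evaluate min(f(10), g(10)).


f(10) = 35
g(10) = 39
min = 35

35


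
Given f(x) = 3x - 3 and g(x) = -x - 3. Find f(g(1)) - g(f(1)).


f(g(1)) = -15
g(f(1)) = -3
Difference = -12

-12


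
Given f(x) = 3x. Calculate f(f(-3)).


f(-3) = -9
f(-9) = -27

-27


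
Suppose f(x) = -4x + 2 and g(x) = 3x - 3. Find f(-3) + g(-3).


f(-3) = 14
g(-3) = -12
Sum = 2

2


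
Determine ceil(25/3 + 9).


25/3 = 8.3333
8.3333 + 9 = 17.3333
ceil(17.3333) = 18

18


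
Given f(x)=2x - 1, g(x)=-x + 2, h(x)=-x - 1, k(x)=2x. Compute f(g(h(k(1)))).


k(1) = 2
h(2) = -3
g(-3) = 5
f(5) = 9

9


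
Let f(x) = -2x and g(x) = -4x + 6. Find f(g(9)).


g(9) = -30
f(-30) = 60

60


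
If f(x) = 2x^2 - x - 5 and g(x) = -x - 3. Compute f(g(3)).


g(3) = -6
f(-6) = 2*(-6)^2 - 1*(-6) - 5 = 73

73


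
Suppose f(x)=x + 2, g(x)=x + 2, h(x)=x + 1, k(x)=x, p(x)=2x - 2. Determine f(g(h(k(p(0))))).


p(0) = -2
k(-2) = -2
h(-2) = -1
g(-1) = 1
f(1) = 3

3


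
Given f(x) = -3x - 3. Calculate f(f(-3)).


f(-3) = 6
f(6) = -21

-21


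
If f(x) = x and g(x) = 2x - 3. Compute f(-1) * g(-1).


f(-1) = -1
g(-1) = -5
Product = 5

5


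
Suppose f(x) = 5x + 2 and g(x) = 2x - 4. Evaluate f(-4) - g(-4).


f(-4) = -18
g(-4) = -12
Difference = -6

-6


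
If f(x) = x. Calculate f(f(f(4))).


4


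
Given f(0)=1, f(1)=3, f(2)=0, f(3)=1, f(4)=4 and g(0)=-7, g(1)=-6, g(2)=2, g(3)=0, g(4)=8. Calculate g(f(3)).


-6


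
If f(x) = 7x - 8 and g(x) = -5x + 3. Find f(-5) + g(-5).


f(-5) = -43
g(-5) = 28
Sum = -15

-15


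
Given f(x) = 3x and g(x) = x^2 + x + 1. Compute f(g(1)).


9


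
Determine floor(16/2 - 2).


16/2 = 8
8 - 2 = 6
floor(6) = 6

6


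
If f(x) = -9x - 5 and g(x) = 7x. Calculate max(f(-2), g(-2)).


13


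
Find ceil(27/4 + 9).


27/4 = 6.75
6.75 + 9 = 15.75
ceil(15.75) = 16

16


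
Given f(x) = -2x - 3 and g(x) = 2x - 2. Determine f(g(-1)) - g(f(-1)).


f(g(-1)) = 5
g(f(-1)) = -4
Difference = 9

9


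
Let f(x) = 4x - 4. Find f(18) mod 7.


f(18) = 68
68 mod 7 = 5

5


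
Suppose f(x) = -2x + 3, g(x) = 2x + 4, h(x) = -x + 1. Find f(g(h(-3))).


h(-3) = 4
g(4) = 12
f(12) = -21

-21


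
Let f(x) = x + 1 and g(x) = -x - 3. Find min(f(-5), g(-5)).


f(-5) = -4
g(-5) = 2
min = -4

-4


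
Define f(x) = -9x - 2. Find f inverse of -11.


Solve -9x - 2 = -11
x = (-11 + 2) / (-9) = 1

1


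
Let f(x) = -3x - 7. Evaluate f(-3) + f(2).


f(-3) = 2
f(2) = -13
Sum = -11

-11


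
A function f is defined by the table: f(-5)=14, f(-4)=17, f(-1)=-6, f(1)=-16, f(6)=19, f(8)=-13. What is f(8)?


Reading from the table at x = 8

-13


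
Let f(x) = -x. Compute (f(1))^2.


f(1) = -1
(-1)^2 = 1

1


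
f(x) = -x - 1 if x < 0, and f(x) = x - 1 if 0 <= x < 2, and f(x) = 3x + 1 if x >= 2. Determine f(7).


7 satisfies x >= 2
f(7) = 22

22


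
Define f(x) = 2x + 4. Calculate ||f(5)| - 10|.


f(5) = 14
|14| = 14
|14 - 10| = 4

4


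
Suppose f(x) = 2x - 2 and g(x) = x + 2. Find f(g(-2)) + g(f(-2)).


f(g(-2)) = -2
g(f(-2)) = -4
Sum = -6

-6


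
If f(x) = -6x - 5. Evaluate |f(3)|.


f(3) = -23
|-23| = 23

23


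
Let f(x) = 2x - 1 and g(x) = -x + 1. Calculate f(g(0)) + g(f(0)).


f(g(0)) = 1
g(f(0)) = 2
Sum = 3

3


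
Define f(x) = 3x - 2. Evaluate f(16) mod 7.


f(16) = 46
46 mod 7 = 4

4


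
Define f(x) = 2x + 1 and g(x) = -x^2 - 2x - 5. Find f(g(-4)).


g(-4) = -13
f(-13) = -25

-25


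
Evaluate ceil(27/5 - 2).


27/5 = 5.4
5.4 - 2 = 3.4
ceil(3.4) = 4

4


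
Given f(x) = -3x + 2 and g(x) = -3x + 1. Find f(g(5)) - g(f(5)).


f(g(5)) = 44
g(f(5)) = 40
Difference = 4

4


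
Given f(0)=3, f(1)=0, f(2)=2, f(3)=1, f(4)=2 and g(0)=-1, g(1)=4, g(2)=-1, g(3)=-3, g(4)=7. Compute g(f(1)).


f(1) = 0
g(0) = -1

-1


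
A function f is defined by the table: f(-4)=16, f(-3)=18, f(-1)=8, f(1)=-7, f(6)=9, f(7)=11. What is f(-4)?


Reading from the table at x = -4

16


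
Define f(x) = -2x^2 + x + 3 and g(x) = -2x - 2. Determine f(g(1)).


g(1) = -4
f(-4) = (-2)*(-4)^2 + 1*(-4) + 3 = -33

-33


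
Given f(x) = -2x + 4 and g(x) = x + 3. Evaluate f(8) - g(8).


f(8) = -12
g(8) = 11
Difference = -23

-23


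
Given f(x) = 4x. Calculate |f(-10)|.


f(-10) = -40
|-40| = 40

40


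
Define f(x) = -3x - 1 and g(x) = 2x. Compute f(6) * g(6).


f(6) = -19
g(6) = 12
Product = -228

-228


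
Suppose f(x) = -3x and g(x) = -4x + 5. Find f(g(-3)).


g(-3) = 17
f(17) = -51

-51


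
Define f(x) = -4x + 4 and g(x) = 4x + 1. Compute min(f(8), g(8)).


f(8) = -28
g(8) = 33
min = -28

-28


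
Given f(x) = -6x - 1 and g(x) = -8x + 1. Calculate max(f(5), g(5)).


f(5) = -31
g(5) = -39
max = -31

-31


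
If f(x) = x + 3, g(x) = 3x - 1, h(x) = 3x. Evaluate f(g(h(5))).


h(5) = 15
g(15) = 44
f(44) = 47

47


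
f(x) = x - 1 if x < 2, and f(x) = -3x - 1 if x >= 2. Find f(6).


6 satisfies x >= 2
f(6) = -19

-19


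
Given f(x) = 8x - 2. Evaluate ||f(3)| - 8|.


f(3) = 22
|22| = 22
|22 - 8| = 14

14


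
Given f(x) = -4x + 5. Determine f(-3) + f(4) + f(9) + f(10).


f(-3) = 17
f(4) = -11
f(9) = -31
f(10) = -35
Sum = -60

-60


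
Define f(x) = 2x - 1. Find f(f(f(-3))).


-31


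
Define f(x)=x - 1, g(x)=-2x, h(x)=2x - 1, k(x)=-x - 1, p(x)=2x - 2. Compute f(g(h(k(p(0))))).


p(0) = -2
k(-2) = 1
h(1) = 1
g(1) = -2
f(-2) = -3

-3


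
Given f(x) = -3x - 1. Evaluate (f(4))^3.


f(4) = -13
(-13)^3 = -2197

-2197


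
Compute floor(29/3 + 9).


29/3 = 9.6667
9.6667 + 9 = 18.6667
floor(18.6667) = 18

18


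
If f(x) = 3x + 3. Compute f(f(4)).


f(4) = 15
f(15) = 48

48


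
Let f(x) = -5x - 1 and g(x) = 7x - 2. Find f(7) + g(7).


f(7) = -36
g(7) = 47
Sum = 11

11


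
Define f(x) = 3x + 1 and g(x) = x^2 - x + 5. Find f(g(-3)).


g(-3) = 17
f(17) = 52

52


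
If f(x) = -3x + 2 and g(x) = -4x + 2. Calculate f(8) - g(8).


f(8) = -22
g(8) = -30
Difference = 8

8


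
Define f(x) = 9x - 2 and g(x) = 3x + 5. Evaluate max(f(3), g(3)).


f(3) = 25
g(3) = 14
max = 25

25


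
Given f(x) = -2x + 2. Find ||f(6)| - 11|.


f(6) = -10
|-10| = 10
|10 - 11| = 1

1


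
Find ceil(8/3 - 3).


0


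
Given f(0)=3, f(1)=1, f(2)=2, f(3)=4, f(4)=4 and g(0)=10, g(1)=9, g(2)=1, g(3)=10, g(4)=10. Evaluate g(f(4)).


f(4) = 4
g(4) = 10

10


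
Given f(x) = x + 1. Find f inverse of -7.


Solve x + 1 = -7
x = (-7 - 1) / 1 = -8

-8


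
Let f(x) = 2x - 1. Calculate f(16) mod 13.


f(16) = 31
31 mod 13 = 5

5


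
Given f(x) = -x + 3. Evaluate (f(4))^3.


f(4) = -1
(-1)^3 = -1

-1


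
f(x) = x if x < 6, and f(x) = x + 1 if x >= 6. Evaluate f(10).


10 satisfies x >= 6
f(10) = 11

11


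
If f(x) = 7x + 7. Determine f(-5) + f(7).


f(-5) = -28
f(7) = 56
Sum = 28

28


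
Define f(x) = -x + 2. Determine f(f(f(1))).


f(1) = 1
f(1) = 1
f(1) = 1

1


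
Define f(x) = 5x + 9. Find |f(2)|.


f(2) = 19
|19| = 19

19


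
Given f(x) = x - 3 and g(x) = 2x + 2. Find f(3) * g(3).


0


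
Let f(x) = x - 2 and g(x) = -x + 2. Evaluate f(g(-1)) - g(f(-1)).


f(g(-1)) = 1
g(f(-1)) = 5
Difference = -4

-4


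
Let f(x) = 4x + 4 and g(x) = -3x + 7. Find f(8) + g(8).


f(8) = 36
g(8) = -17
Sum = 19

19


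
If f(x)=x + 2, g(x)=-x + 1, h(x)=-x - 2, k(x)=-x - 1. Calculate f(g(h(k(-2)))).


k(-2) = 1
h(1) = -3
g(-3) = 4
f(4) = 6

6


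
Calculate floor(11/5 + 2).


11/5 = 2.2
2.2 + 2 = 4.2
floor(4.2) = 4

4


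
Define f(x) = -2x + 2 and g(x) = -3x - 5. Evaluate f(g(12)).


g(12) = -41
f(-41) = 84

84


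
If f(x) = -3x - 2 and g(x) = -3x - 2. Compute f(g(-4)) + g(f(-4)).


-64


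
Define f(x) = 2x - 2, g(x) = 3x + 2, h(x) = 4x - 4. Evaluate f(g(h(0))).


h(0) = -4
g(-4) = -10
f(-10) = -22

-22


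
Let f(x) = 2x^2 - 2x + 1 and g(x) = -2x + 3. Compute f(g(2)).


g(2) = -1
f(-1) = 2*(-1)^2 - 2*(-1) + 1 = 5

5


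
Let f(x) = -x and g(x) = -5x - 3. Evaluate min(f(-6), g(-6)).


f(-6) = 6
g(-6) = 27
min = 6

6


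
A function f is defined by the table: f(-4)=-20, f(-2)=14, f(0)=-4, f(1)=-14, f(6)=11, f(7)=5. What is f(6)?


Reading from the table at x = 6

11


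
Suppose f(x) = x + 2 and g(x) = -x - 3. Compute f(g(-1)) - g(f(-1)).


f(g(-1)) = 0
g(f(-1)) = -4
Difference = 4

4


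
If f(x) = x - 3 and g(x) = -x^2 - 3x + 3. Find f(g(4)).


-28


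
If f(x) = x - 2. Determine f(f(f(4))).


f(4) = 2
f(2) = 0
f(0) = -2

-2


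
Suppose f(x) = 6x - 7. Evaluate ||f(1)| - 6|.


f(1) = -1
|-1| = 1
|1 - 6| = 5

5


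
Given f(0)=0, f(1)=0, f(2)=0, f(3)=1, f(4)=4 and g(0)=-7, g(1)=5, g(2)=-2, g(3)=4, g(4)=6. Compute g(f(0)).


f(0) = 0
g(0) = -7

-7


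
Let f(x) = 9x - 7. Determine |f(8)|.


65


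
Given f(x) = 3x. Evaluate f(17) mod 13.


f(17) = 51
51 mod 13 = 12

12


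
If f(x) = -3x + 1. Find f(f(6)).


52


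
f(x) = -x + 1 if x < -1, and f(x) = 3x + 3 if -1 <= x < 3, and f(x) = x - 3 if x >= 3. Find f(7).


7 satisfies x >= 3
f(7) = 4

4


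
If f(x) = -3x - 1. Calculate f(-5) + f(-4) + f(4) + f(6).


f(-5) = 14
f(-4) = 11
f(4) = -13
f(6) = -19
Sum = -7

-7


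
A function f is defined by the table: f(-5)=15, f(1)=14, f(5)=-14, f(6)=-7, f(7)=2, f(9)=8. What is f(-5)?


15


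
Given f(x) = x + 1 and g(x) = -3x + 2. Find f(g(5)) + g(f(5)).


-28


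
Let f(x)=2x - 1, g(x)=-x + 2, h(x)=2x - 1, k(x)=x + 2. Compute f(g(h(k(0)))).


k(0) = 2
h(2) = 3
g(3) = -1
f(-1) = -3

-3


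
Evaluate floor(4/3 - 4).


-3


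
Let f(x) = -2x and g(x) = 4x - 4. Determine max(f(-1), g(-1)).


2


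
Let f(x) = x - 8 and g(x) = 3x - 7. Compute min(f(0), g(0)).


f(0) = -8
g(0) = -7
min = -8

-8


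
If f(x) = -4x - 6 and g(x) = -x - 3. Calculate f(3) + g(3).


f(3) = -18
g(3) = -6
Sum = -24

-24


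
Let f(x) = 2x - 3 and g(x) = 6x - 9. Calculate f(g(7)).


g(7) = 33
f(33) = 63

63


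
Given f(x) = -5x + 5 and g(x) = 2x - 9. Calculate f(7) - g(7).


-35


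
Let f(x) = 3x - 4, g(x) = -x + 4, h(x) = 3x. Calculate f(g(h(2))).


h(2) = 6
g(6) = -2
f(-2) = -10

-10


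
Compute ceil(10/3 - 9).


10/3 = 3.3333
3.3333 - 9 = -5.6667
ceil(-5.6667) = -5

-5


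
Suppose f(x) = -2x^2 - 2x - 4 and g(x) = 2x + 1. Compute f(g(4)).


g(4) = 9
f(9) = (-2)*(9)^2 - 2*(9) - 4 = -184

-184


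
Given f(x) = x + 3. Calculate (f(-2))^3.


f(-2) = 1
(1)^3 = 1

1


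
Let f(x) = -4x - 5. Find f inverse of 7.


Solve -4x - 5 = 7
x = (7 + 5) / (-4) = -3

-3


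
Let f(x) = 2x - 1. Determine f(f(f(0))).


f(0) = -1
f(-1) = -3
f(-3) = -7

-7


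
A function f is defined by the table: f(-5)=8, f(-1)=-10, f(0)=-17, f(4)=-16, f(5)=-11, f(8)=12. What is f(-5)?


8


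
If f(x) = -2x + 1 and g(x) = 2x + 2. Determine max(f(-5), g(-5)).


f(-5) = 11
g(-5) = -8
max = 11

11


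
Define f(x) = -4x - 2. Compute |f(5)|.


f(5) = -22
|-22| = 22

22


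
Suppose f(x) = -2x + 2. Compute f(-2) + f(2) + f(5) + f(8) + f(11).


f(-2) = 6
f(2) = -2
f(5) = -8
f(8) = -14
f(11) = -20
Sum = -38

-38


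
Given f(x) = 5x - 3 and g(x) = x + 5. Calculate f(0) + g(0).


2


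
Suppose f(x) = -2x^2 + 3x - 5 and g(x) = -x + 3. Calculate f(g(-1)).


g(-1) = 4
f(4) = (-2)*(4)^2 + 3*(4) - 5 = -25

-25


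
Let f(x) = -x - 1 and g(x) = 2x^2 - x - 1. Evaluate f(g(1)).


g(1) = 0
f(0) = -1

-1


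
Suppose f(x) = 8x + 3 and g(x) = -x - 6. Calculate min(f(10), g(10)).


f(10) = 83
g(10) = -16
min = -16

-16


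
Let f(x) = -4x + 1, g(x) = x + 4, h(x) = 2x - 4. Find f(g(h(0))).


1


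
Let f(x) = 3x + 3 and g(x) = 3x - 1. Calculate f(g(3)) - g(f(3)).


f(g(3)) = 27
g(f(3)) = 35
Difference = -8

-8


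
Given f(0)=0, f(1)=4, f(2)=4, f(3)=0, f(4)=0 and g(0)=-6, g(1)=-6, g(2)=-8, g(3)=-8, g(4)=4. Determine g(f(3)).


f(3) = 0
g(0) = -6

-6


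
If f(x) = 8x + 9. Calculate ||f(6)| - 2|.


f(6) = 57
|57| = 57
|57 - 2| = 55

55


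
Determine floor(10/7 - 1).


0


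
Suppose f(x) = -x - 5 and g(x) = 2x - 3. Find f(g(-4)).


g(-4) = -11
f(-11) = 6

6


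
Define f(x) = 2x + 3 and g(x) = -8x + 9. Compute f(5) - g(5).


44


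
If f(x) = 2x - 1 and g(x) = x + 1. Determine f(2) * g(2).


9


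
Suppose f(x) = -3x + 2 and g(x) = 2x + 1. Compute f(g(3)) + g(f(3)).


f(g(3)) = -19
g(f(3)) = -13
Sum = -32

-32


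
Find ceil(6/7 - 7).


-6


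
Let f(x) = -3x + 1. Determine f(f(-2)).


f(-2) = 7
f(7) = -20

-20


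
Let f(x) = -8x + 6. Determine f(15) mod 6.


0


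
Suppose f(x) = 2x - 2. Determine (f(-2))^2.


f(-2) = -6
(-6)^2 = 36

36


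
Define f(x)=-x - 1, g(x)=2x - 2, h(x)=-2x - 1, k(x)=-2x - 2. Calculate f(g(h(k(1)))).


k(1) = -4
h(-4) = 7
g(7) = 12
f(12) = -13

-13


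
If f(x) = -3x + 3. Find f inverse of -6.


Solve -3x + 3 = -6
x = (-6 - 3) / (-3) = 3

3


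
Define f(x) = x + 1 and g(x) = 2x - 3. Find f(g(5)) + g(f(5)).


f(g(5)) = 8
g(f(5)) = 9
Sum = 17

17


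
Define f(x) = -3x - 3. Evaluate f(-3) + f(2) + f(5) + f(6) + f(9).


f(-3) = 6
f(2) = -9
f(5) = -18
f(6) = -21
f(9) = -30
Sum = -72

-72


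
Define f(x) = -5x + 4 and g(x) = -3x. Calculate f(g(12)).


g(12) = -36
f(-36) = 184

184


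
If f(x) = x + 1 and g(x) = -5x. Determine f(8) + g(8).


f(8) = 9
g(8) = -40
Sum = -31

-31


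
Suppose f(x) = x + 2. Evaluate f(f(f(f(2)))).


f(2) = 4
f(4) = 6
f(6) = 8
f(8) = 10

10
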